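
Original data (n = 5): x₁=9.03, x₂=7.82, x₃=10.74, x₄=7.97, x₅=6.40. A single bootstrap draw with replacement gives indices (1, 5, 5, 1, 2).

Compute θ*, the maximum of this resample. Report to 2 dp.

θ* = 9.03

Resample values: 9.03, 6.40, 6.40, 9.03, 7.82.
Maximum = 9.03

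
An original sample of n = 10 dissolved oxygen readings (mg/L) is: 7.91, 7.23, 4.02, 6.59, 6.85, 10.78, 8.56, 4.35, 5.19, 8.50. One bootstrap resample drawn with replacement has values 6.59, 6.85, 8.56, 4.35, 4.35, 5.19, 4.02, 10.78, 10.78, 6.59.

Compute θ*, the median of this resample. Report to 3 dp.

θ* = 6.590

Sorted: 4.02, 4.35, 4.35, 5.19, 6.59, 6.59, 6.85, 8.56, 10.78, 10.78
Median = average of the two middle values = 6.590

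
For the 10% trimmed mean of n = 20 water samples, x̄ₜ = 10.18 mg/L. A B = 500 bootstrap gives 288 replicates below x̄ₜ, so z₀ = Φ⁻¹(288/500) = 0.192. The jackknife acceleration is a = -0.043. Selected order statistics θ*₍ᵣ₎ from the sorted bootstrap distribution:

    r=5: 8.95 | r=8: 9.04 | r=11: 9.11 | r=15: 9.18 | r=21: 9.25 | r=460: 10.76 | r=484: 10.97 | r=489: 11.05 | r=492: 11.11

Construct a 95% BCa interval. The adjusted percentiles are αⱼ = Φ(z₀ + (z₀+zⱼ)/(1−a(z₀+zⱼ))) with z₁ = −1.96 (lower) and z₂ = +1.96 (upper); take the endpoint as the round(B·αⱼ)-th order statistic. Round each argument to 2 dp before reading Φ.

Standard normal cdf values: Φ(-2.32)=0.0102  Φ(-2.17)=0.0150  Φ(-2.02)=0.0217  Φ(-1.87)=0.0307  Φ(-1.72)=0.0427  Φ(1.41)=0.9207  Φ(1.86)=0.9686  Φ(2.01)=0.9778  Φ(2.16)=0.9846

(9.25, 11.11)

Lower: z₀ + z₁ = 0.192 + (-1.960) = -1.768; 1 − a(z₀+z₁) = 1 − (-0.043)(-1.768) = 0.9240; argument = 0.192 + (-1.768)/0.9240 = -1.7215 → -1.72.
α₁ = Φ(-1.72) = 0.0427; rank = round(500 × 0.0427) = 21; θ*₍21₎ = 9.25.
Upper: z₀ + z₂ = 2.152; 1 − a(z₀+z₂) = 1.0925; argument = 2.1617 → 2.16; α₂ = 0.9846; rank = 492; θ*₍492₎ = 11.11.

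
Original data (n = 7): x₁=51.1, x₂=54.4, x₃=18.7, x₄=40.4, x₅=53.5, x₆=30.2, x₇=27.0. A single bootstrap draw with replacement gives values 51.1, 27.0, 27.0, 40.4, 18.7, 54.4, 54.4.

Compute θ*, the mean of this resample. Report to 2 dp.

θ* = 39.00

Mean = (51.1 + 27.0 + 27.0 + 40.4 + 18.7 + 54.4 + 54.4) / 7 = 273.00 / 7 = 39.00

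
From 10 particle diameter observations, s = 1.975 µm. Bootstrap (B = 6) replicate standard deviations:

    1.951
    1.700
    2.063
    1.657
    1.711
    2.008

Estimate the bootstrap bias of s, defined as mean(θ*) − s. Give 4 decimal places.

mean(θ*) = (1.951 + 1.700 + 2.063 + 1.657 + 1.711 + 2.008) / 6 = 1.84833
bias = 1.84833 − 1.975

bias = −0.1267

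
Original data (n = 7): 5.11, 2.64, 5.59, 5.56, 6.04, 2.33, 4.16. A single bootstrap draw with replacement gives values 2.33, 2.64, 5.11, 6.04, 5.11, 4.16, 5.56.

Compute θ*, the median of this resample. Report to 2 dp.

θ* = 5.11

Sorted: 2.33, 2.64, 4.16, 5.11, 5.11, 5.56, 6.04
Median = middle value = 5.11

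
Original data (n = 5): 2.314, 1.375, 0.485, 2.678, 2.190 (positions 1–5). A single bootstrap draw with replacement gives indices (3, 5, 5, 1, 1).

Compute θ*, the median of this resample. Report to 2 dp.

Resample values: 0.485, 2.190, 2.190, 2.314, 2.314.
Sorted: 0.485, 2.190, 2.190, 2.314, 2.314
Median = middle value = 2.19

θ* = 2.19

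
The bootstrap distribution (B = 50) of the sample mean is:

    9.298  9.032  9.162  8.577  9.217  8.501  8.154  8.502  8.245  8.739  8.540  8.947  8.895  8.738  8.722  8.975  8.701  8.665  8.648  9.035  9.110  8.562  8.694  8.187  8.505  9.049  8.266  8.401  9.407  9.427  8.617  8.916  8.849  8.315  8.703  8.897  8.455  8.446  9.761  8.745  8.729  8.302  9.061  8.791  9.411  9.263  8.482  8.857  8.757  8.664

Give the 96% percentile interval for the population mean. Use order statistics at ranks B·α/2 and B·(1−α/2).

Sorted replicates: 8.154, 8.187, 8.245, 8.266, 8.302, 8.315, 8.401, 8.446, 8.455, 8.482, 8.501, 8.502, 8.505, 8.540, 8.562, 8.577, 8.617, 8.648, 8.664, 8.665, 8.694, 8.701, 8.703, 8.722, 8.729, 8.738, 8.739, 8.745, 8.757, 8.791, 8.849, 8.857, 8.895, 8.897, 8.916, 8.947, 8.975, 9.032, 9.035, 9.049, 9.061, 9.110, 9.162, 9.217, 9.263, 9.298, 9.407, 9.411, 9.427, 9.761
α = 0.04; lower rank = 50 × 0.020 = 1; upper rank = 50 × 0.980 = 49.
The 1st smallest replicate is 8.154; the 49th is 9.427.

(8.154, 9.427)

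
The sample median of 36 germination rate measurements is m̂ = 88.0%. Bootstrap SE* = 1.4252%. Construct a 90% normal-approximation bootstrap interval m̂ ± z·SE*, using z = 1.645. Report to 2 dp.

Margin = 1.645 × 1.4252 = 2.344
Interval: 88.0 ± 2.344

(85.66, 90.34)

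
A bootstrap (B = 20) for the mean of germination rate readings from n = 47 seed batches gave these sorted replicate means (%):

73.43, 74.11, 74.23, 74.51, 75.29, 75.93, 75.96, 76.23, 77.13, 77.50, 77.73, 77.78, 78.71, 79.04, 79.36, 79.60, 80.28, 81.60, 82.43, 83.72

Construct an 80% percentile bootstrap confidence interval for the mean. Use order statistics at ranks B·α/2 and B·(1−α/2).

(74.11, 81.60)

α = 0.20; lower rank = 20 × 0.100 = 2; upper rank = 20 × 0.900 = 18.
The 2nd smallest replicate is 74.11; the 18th is 81.60.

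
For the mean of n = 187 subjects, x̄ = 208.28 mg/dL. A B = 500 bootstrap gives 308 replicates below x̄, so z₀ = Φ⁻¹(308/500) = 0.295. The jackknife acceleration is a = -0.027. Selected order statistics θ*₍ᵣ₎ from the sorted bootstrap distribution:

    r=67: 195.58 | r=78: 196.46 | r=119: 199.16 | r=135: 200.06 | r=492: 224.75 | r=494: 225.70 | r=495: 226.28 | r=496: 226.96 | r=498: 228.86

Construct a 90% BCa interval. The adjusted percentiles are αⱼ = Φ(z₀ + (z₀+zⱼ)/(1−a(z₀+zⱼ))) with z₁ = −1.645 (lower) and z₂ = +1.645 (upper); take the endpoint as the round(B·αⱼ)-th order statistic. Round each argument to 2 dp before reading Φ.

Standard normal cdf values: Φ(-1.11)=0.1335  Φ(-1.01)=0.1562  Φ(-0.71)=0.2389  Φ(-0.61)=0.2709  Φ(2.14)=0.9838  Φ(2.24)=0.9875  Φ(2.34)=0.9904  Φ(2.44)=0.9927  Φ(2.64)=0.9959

Lower: z₀ + z₁ = 0.295 + (-1.645) = -1.350; 1 − a(z₀+z₁) = 1 − (-0.027)(-1.350) = 0.9636; argument = 0.295 + (-1.350)/0.9636 = -1.1061 → -1.11.
α₁ = Φ(-1.11) = 0.1335; rank = round(500 × 0.1335) = 67; θ*₍67₎ = 195.58.
Upper: z₀ + z₂ = 1.940; 1 − a(z₀+z₂) = 1.0524; argument = 2.1384 → 2.14; α₂ = 0.9838; rank = 492; θ*₍492₎ = 224.75.

(195.58, 224.75)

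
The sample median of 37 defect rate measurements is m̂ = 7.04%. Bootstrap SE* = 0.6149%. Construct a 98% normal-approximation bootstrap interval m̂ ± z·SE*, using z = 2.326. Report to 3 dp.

Margin = 2.326 × 0.6149 = 1.4303
Interval: 7.04 ± 1.4303

(5.610, 8.470)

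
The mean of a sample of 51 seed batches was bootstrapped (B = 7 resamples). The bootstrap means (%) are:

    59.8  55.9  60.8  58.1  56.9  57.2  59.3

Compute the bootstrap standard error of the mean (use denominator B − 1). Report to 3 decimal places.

Bootstrap SE is the standard deviation of the 7 replicate means.
Mean of replicates: (59.8 + 55.9 + 60.8 + 58.1 + 56.9 + 57.2 + 59.3) / 7 = 408.0000 / 7 = 58.2857
Sum of squared deviations: (+1.5143)² + (−2.3857)² + (+2.5143)² + (−0.1857)² + (−1.3857)² + (−1.0857)² + (+1.0143)² = 18.4686
Variance = 18.4686 / 6 = 3.0781
SE* = √3.0781

SE* = 1.754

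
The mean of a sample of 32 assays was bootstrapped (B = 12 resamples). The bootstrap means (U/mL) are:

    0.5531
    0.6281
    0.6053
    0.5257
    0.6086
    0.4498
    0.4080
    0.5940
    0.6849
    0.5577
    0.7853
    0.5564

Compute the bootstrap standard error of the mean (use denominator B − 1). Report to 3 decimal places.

Bootstrap SE is the standard deviation of the 12 replicate means.
Mean of replicates: (0.5531 + 0.6281 + 0.6053 + 0.5257 + 0.6086 + 0.4498 + 0.4080 + 0.5940 + 0.6849 + 0.5577 + 0.7853 + 0.5564) / 12 = 6.95690 / 12 = 0.57974
Sum of squared deviations: (−0.02664)² + (+0.04836)² + (+0.02556)² + (−0.05404)² + (+0.02886)² + (−0.12994)² + (−0.17174)² + (+0.01426)² + (+0.10516)² + (−0.02204)² + (+0.20556)² + (−0.02334)² = 0.10838
Variance = 0.10838 / 11 = 0.00985
SE* = √0.00985

SE* = 0.099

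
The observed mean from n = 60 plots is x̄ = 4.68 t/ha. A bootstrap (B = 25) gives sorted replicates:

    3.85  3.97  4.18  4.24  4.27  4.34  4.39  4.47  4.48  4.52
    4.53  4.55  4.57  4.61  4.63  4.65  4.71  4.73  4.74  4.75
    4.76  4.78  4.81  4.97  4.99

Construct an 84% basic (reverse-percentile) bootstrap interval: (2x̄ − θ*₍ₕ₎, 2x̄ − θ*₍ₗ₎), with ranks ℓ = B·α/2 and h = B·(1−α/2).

Percentile endpoints at ranks 2 and 23: θ*₍2₎ = 3.97, θ*₍23₎ = 4.81.
Basic interval reflects these around x̄:
  lower = 2 × 4.68 − 4.81 = 4.55
  upper = 2 × 4.68 − 3.97 = 5.39

(4.55, 5.39)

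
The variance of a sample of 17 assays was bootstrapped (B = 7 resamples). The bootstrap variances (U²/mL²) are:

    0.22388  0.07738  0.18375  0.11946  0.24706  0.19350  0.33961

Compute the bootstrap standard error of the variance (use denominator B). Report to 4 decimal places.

SE* = 0.0793

Bootstrap SE is the standard deviation of the 7 replicate variances.
Mean of replicates: (0.22388 + 0.07738 + 0.18375 + 0.11946 + 0.24706 + 0.19350 + 0.33961) / 7 = 1.384640 / 7 = 0.197806
Sum of squared deviations: (+0.026074)² + (−0.120426)² + (−0.014056)² + (−0.078346)² + (+0.049254)² + (−0.004306)² + (+0.141804)² = 0.044071
Variance = 0.044071 / 7 = 0.006296
SE* = √0.006296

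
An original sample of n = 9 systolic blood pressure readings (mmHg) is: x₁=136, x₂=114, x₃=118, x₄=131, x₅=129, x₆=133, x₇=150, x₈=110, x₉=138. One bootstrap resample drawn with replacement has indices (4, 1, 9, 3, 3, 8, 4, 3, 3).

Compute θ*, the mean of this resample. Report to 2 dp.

θ* = 124.22

Resample values: 131, 136, 138, 118, 118, 110, 131, 118, 118.
Mean = (131 + 136 + 138 + 118 + 118 + 110 + 131 + 118 + 118) / 9 = 1118.0 / 9 = 124.22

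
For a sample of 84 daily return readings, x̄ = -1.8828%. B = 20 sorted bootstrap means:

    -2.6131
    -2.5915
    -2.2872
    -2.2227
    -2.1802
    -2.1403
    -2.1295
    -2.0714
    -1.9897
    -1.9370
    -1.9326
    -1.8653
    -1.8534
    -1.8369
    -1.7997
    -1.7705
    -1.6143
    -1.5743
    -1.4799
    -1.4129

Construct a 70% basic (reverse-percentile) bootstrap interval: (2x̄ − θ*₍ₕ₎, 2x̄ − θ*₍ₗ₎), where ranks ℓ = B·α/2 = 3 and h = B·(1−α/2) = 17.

(-2.1513, -1.4784)

Percentile endpoints at ranks 3 and 17: θ*₍3₎ = -2.2872, θ*₍17₎ = -1.6143.
Basic interval reflects these around x̄:
  lower = 2 × -1.8828 − -1.6143 = -2.1513
  upper = 2 × -1.8828 − -2.2872 = -1.4784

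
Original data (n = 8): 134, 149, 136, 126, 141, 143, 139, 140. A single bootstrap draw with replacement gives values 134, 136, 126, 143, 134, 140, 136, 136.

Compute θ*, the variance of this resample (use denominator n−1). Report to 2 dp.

Mean = 135.6250; sum of squared deviations = 171.8750
s² = 171.8750 / 7 = 24.5536

θ* = 24.55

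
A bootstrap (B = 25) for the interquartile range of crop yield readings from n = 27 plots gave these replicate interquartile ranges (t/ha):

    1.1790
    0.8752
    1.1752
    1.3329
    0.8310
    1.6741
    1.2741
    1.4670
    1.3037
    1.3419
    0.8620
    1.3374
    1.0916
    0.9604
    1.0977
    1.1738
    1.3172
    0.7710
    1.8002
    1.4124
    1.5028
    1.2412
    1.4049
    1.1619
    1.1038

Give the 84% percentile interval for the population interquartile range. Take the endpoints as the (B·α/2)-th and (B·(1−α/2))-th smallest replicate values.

Sorted replicates: 0.7710, 0.8310, 0.8620, 0.8752, 0.9604, 1.0916, 1.0977, 1.1038, 1.1619, 1.1738, 1.1752, 1.1790, 1.2412, 1.2741, 1.3037, 1.3172, 1.3329, 1.3374, 1.3419, 1.4049, 1.4124, 1.4670, 1.5028, 1.6741, 1.8002
α = 0.16; lower rank = 25 × 0.080 = 2; upper rank = 25 × 0.920 = 23.
The 2nd smallest replicate is 0.8310; the 23rd is 1.5028.

(0.8310, 1.5028)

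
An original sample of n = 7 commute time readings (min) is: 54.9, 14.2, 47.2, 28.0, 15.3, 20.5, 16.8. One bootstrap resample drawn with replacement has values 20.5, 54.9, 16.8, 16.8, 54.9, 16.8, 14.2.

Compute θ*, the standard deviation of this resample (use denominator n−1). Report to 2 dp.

Mean = 27.8429; sum of squared deviations = 2070.0571
s² = 2070.0571 / 6 = 345.0095
s = √345.0095 = 18.57

θ* = 18.57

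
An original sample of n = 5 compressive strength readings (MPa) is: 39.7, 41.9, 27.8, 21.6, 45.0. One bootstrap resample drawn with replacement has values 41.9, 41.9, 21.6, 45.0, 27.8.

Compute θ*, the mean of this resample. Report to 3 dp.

θ* = 35.640

Mean = (41.9 + 41.9 + 21.6 + 45.0 + 27.8) / 5 = 178.20 / 5 = 35.640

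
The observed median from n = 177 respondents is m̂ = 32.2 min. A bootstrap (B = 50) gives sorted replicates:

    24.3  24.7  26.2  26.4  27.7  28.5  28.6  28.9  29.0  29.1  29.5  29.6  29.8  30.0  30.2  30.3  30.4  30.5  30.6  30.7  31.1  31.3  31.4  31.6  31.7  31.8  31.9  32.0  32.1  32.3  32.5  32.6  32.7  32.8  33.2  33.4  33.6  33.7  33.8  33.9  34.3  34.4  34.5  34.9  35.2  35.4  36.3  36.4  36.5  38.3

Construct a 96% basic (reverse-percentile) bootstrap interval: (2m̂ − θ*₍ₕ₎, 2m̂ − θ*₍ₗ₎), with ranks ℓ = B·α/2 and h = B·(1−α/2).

Percentile endpoints at ranks 1 and 49: θ*₍1₎ = 24.3, θ*₍49₎ = 36.5.
Basic interval reflects these around m̂:
  lower = 2 × 32.2 − 36.5 = 27.9
  upper = 2 × 32.2 − 24.3 = 40.1

(27.9, 40.1)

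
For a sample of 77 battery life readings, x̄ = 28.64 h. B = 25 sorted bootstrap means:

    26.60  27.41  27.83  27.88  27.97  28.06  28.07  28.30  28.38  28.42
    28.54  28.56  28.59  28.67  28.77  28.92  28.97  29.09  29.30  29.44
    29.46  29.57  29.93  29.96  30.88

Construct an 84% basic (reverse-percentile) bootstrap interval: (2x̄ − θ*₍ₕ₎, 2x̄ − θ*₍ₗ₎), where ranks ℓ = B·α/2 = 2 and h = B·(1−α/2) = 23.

Percentile endpoints at ranks 2 and 23: θ*₍2₎ = 27.41, θ*₍23₎ = 29.93.
Basic interval reflects these around x̄:
  lower = 2 × 28.64 − 29.93 = 27.35
  upper = 2 × 28.64 − 27.41 = 29.87

(27.35, 29.87)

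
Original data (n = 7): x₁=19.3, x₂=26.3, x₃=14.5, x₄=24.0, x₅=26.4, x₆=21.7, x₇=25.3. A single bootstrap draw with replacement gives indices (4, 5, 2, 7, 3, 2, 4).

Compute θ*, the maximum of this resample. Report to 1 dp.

Resample values: 24.0, 26.4, 26.3, 25.3, 14.5, 26.3, 24.0.
Maximum = 26.4

θ* = 26.4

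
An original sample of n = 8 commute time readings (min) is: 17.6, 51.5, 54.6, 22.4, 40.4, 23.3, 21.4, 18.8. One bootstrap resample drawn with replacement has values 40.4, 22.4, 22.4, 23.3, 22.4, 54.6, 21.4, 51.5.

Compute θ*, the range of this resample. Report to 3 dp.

Range = 54.6 − 21.4 = 33.200

θ* = 33.200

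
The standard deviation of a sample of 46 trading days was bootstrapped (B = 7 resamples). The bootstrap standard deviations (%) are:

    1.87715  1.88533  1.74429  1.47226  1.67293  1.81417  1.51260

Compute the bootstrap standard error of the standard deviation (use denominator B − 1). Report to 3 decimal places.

Bootstrap SE is the standard deviation of the 7 replicate standard deviations.
Mean of replicates: (1.87715 + 1.88533 + 1.74429 + 1.47226 + 1.67293 + 1.81417 + 1.51260) / 7 = 11.978730 / 7 = 1.711247
Sum of squared deviations: (+0.165903)² + (+0.174083)² + (+0.033043)² + (−0.238987)² + (−0.038317)² + (+0.102923)² + (−0.198647)² = 0.167557
Variance = 0.167557 / 6 = 0.027926
SE* = √0.027926

SE* = 0.167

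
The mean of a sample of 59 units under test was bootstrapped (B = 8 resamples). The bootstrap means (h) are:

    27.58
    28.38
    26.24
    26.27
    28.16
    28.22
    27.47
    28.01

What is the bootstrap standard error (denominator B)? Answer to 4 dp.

Bootstrap SE is the standard deviation of the 8 replicate means.
Mean of replicates: (27.58 + 28.38 + 26.24 + 26.27 + 28.16 + 28.22 + 27.47 + 28.01) / 8 = 220.33000 / 8 = 27.54125
Sum of squared deviations: (+0.03875)² + (+0.83875)² + (−1.30125)² + (−1.27125)² + (+0.61875)² + (+0.67875)² + (−0.07125)² + (+0.46875)² = 5.08269
Variance = 5.08269 / 8 = 0.63534
SE* = √0.63534

SE* = 0.7971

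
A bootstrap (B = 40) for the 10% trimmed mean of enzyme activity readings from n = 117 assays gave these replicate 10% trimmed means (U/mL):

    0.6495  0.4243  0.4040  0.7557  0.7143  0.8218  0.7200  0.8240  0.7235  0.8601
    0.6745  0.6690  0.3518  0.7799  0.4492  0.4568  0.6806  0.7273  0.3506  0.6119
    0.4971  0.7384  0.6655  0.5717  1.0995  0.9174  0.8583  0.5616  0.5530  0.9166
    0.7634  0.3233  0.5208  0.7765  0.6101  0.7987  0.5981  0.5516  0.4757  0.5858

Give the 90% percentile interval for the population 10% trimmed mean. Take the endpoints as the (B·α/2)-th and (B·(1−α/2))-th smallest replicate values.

(0.3506, 0.9166)

Sorted replicates: 0.3233, 0.3506, 0.3518, 0.4040, 0.4243, 0.4492, 0.4568, 0.4757, 0.4971, 0.5208, 0.5516, 0.5530, 0.5616, 0.5717, 0.5858, 0.5981, 0.6101, 0.6119, 0.6495, 0.6655, 0.6690, 0.6745, 0.6806, 0.7143, 0.7200, 0.7235, 0.7273, 0.7384, 0.7557, 0.7634, 0.7765, 0.7799, 0.7987, 0.8218, 0.8240, 0.8583, 0.8601, 0.9166, 0.9174, 1.0995
α = 0.10; lower rank = 40 × 0.050 = 2; upper rank = 40 × 0.950 = 38.
The 2nd smallest replicate is 0.3506; the 38th is 0.9166.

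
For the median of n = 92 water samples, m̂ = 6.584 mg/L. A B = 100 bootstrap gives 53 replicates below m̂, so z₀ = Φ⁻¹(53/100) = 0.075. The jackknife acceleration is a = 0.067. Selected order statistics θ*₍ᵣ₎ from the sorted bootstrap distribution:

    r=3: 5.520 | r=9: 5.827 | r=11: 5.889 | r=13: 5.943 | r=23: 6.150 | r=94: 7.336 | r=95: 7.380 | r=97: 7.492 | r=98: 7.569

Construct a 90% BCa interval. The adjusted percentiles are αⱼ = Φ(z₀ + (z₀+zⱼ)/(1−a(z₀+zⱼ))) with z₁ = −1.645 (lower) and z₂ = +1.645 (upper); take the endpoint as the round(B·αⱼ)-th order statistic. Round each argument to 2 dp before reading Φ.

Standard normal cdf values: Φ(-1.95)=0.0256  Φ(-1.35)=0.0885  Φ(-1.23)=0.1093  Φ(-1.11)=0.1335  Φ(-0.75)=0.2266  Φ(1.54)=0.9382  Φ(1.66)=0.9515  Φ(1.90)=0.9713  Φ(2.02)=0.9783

(5.827, 7.569)

Lower: z₀ + z₁ = 0.075 + (-1.645) = -1.570; 1 − a(z₀+z₁) = 1 − (0.067)(-1.570) = 1.1052; argument = 0.075 + (-1.570)/1.1052 = -1.3456 → -1.35.
α₁ = Φ(-1.35) = 0.0885; rank = round(100 × 0.0885) = 9; θ*₍9₎ = 5.827.
Upper: z₀ + z₂ = 1.720; 1 − a(z₀+z₂) = 0.8848; argument = 2.0190 → 2.02; α₂ = 0.9783; rank = 98; θ*₍98₎ = 7.569.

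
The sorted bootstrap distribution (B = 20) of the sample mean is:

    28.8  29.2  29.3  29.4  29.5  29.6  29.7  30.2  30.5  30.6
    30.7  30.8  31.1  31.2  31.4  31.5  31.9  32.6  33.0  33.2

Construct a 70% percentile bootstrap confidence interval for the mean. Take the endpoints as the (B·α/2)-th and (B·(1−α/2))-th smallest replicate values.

α = 0.30; lower rank = 20 × 0.150 = 3; upper rank = 20 × 0.850 = 17.
The 3rd smallest replicate is 29.3; the 17th is 31.9.

(29.3, 31.9)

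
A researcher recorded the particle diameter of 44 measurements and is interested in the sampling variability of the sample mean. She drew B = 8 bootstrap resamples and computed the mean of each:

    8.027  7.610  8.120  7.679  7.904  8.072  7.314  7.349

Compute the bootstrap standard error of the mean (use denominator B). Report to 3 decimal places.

Bootstrap SE is the standard deviation of the 8 replicate means.
Mean of replicates: (8.027 + 7.610 + 8.120 + 7.679 + 7.904 + 8.072 + 7.314 + 7.349) / 8 = 62.0750 / 8 = 7.7594
Sum of squared deviations: (+0.2676)² + (−0.1494)² + (+0.3606)² + (−0.0804)² + (+0.1446)² + (+0.3126)² + (−0.4454)² + (−0.4104)² = 0.7159
Variance = 0.7159 / 8 = 0.0895
SE* = √0.0895

SE* = 0.299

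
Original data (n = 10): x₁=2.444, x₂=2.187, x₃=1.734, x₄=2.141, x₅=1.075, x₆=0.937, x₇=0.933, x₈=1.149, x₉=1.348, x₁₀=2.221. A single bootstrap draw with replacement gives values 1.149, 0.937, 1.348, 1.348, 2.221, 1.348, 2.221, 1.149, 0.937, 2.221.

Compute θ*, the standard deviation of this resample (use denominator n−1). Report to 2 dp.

θ* = 0.53

Mean = 1.4879; sum of squared deviations = 2.5077
s² = 2.5077 / 9 = 0.2786
s = √0.2786 = 0.53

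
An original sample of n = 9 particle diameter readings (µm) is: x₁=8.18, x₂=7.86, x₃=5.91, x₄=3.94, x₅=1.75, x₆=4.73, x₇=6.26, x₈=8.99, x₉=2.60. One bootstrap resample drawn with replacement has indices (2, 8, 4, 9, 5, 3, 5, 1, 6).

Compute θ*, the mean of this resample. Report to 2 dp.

θ* = 5.08

Resample values: 7.86, 8.99, 3.94, 2.60, 1.75, 5.91, 1.75, 8.18, 4.73.
Mean = (7.86 + 8.99 + 3.94 + 2.60 + 1.75 + 5.91 + 1.75 + 8.18 + 4.73) / 9 = 45.710 / 9 = 5.08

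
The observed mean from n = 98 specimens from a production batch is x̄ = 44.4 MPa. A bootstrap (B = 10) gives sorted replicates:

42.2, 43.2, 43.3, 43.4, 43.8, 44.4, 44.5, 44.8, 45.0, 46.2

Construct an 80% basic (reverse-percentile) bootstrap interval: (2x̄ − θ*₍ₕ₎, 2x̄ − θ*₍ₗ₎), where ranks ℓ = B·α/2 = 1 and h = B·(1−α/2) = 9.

(43.8, 46.6)

Percentile endpoints at ranks 1 and 9: θ*₍1₎ = 42.2, θ*₍9₎ = 45.0.
Basic interval reflects these around x̄:
  lower = 2 × 44.4 − 45.0 = 43.8
  upper = 2 × 44.4 − 42.2 = 46.6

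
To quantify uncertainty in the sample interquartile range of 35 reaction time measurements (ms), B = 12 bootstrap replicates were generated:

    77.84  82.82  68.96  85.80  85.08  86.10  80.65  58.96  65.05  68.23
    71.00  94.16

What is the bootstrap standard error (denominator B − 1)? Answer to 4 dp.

Bootstrap SE is the standard deviation of the 12 replicate interquartile ranges.
Mean of replicates: (77.84 + 82.82 + 68.96 + 85.80 + 85.08 + 86.10 + 80.65 + 58.96 + 65.05 + 68.23 + 71.00 + 94.16) / 12 = 924.65000 / 12 = 77.05417
Sum of squared deviations: (+0.78583)² + (+5.76583)² + (−8.09417)² + (+8.74583)² + (+8.02583)² + (+9.04583)² + (+3.59583)² + (−18.09417)² + (−12.00417)² + (−8.82417)² + (−6.05417)² + (+17.10583)² = 1213.66589
Variance = 1213.66589 / 11 = 110.33326
SE* = √110.33326

SE* = 10.5040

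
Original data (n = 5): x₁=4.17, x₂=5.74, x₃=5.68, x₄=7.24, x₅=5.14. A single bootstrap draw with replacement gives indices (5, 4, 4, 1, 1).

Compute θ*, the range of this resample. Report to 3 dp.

Resample values: 5.14, 7.24, 7.24, 4.17, 4.17.
Range = 7.24 − 4.17 = 3.070

θ* = 3.070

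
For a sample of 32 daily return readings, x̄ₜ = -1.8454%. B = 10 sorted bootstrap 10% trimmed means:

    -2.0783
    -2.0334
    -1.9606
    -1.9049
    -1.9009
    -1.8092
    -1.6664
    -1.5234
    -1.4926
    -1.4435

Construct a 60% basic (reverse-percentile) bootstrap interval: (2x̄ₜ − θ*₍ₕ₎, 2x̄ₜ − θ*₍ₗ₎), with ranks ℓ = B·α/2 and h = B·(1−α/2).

(-2.1674, -1.6574)

Percentile endpoints at ranks 2 and 8: θ*₍2₎ = -2.0334, θ*₍8₎ = -1.5234.
Basic interval reflects these around x̄ₜ:
  lower = 2 × -1.8454 − -1.5234 = -2.1674
  upper = 2 × -1.8454 − -2.0334 = -1.6574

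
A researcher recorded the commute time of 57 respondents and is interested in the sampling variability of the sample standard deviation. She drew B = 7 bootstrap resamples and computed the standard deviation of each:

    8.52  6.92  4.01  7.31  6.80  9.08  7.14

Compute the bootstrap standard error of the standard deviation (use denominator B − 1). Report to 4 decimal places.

Bootstrap SE is the standard deviation of the 7 replicate standard deviations.
Mean of replicates: (8.52 + 6.92 + 4.01 + 7.31 + 6.80 + 9.08 + 7.14) / 7 = 49.78000 / 7 = 7.11143
Sum of squared deviations: (+1.40857)² + (−0.19143)² + (−3.10143)² + (+0.19857)² + (−0.31143)² + (+1.96857)² + (+0.02857)² = 15.65209
Variance = 15.65209 / 6 = 2.60868
SE* = √2.60868

SE* = 1.6151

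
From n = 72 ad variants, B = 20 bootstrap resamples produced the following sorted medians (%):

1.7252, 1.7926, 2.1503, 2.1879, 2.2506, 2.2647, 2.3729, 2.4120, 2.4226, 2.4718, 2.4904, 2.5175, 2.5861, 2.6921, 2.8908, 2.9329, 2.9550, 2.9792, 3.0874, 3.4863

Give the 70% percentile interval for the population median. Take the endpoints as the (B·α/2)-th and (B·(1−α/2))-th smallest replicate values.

α = 0.30; lower rank = 20 × 0.150 = 3; upper rank = 20 × 0.850 = 17.
The 3rd smallest replicate is 2.1503; the 17th is 2.9550.

(2.1503, 2.9550)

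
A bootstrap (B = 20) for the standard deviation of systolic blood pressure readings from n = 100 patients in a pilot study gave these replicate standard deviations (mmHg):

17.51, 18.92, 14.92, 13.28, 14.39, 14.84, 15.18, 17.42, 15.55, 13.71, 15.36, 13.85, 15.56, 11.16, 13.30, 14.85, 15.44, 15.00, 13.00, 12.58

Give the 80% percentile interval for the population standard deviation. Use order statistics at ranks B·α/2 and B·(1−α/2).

Sorted replicates: 11.16, 12.58, 13.00, 13.28, 13.30, 13.71, 13.85, 14.39, 14.84, 14.85, 14.92, 15.00, 15.18, 15.36, 15.44, 15.55, 15.56, 17.42, 17.51, 18.92
α = 0.20; lower rank = 20 × 0.100 = 2; upper rank = 20 × 0.900 = 18.
The 2nd smallest replicate is 12.58; the 18th is 17.42.

(12.58, 17.42)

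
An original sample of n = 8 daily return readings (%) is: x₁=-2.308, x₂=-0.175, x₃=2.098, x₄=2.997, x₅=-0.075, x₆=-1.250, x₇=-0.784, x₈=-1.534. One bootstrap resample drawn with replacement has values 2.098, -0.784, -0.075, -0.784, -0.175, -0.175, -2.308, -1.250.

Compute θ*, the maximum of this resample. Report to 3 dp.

Maximum = 2.098

θ* = 2.098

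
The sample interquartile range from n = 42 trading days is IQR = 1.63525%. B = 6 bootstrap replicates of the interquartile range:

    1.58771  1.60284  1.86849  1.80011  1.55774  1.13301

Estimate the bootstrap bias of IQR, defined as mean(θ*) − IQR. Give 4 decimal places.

mean(θ*) = (1.58771 + 1.60284 + 1.86849 + 1.80011 + 1.55774 + 1.13301) / 6 = 1.59165
bias = 1.59165 − 1.63525

bias = −0.0436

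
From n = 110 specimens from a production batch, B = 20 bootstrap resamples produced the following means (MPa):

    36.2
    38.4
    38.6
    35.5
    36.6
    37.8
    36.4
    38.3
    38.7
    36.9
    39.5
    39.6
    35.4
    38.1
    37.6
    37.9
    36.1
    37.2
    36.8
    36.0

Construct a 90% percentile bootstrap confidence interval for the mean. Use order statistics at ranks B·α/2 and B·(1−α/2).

(35.4, 39.5)

Sorted replicates: 35.4, 35.5, 36.0, 36.1, 36.2, 36.4, 36.6, 36.8, 36.9, 37.2, 37.6, 37.8, 37.9, 38.1, 38.3, 38.4, 38.6, 38.7, 39.5, 39.6
α = 0.10; lower rank = 20 × 0.050 = 1; upper rank = 20 × 0.950 = 19.
The 1st smallest replicate is 35.4; the 19th is 39.5.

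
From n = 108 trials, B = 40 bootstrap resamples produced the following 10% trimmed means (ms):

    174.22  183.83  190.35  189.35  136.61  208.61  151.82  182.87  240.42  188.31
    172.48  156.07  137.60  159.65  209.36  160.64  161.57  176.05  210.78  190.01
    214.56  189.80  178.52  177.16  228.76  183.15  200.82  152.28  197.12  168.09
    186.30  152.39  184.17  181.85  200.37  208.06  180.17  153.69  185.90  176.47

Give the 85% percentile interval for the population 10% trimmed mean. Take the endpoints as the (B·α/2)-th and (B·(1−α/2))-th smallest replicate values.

(151.82, 210.78)

Sorted replicates: 136.61, 137.60, 151.82, 152.28, 152.39, 153.69, 156.07, 159.65, 160.64, 161.57, 168.09, 172.48, 174.22, 176.05, 176.47, 177.16, 178.52, 180.17, 181.85, 182.87, 183.15, 183.83, 184.17, 185.90, 186.30, 188.31, 189.35, 189.80, 190.01, 190.35, 197.12, 200.37, 200.82, 208.06, 208.61, 209.36, 210.78, 214.56, 228.76, 240.42
α = 0.15; lower rank = 40 × 0.075 = 3; upper rank = 40 × 0.925 = 37.
The 3rd smallest replicate is 151.82; the 37th is 210.78.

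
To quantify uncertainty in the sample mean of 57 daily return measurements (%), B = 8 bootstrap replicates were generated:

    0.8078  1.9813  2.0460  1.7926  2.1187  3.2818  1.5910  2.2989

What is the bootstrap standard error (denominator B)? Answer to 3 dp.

SE* = 0.650

Bootstrap SE is the standard deviation of the 8 replicate means.
Mean of replicates: (0.8078 + 1.9813 + 2.0460 + 1.7926 + 2.1187 + 3.2818 + 1.5910 + 2.2989) / 8 = 15.91810 / 8 = 1.98976
Sum of squared deviations: (−1.18196)² + (−0.00846)² + (+0.05624)² + (−0.19716)² + (+0.12894)² + (+1.29204)² + (−0.39876)² + (+0.30914)² = 3.37971
Variance = 3.37971 / 8 = 0.42246
SE* = √0.42246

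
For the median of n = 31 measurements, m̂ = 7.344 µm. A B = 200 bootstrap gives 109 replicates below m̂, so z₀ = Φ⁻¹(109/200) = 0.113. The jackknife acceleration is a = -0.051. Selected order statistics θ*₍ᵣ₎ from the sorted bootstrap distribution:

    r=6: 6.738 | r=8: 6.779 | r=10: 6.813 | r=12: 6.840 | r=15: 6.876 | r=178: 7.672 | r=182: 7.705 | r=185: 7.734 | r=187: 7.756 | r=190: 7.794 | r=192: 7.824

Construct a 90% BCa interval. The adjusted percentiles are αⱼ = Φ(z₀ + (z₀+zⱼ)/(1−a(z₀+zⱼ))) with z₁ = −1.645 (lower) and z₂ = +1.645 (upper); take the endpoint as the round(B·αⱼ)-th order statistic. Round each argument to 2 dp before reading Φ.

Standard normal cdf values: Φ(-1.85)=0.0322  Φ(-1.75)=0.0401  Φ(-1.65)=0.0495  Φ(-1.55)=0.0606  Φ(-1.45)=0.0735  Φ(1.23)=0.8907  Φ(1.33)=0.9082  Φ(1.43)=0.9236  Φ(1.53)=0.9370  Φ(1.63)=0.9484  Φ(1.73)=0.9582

Lower: z₀ + z₁ = 0.113 + (-1.645) = -1.532; 1 − a(z₀+z₁) = 1 − (-0.051)(-1.532) = 0.9219; argument = 0.113 + (-1.532)/0.9219 = -1.5488 → -1.55.
α₁ = Φ(-1.55) = 0.0606; rank = round(200 × 0.0606) = 12; θ*₍12₎ = 6.840.
Upper: z₀ + z₂ = 1.758; 1 − a(z₀+z₂) = 1.0897; argument = 1.7264 → 1.73; α₂ = 0.9582; rank = 192; θ*₍192₎ = 7.824.

(6.840, 7.824)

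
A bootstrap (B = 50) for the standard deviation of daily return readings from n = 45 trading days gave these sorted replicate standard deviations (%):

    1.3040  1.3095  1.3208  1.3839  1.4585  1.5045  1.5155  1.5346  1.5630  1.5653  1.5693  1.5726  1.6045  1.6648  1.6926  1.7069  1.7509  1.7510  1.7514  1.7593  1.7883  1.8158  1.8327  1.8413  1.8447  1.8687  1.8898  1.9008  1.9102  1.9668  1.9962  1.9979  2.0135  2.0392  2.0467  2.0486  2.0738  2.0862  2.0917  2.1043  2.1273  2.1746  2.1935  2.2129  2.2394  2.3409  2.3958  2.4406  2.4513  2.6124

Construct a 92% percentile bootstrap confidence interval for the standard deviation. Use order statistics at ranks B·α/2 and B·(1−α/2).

α = 0.08; lower rank = 50 × 0.040 = 2; upper rank = 50 × 0.960 = 48.
The 2nd smallest replicate is 1.3095; the 48th is 2.4406.

(1.3095, 2.4406)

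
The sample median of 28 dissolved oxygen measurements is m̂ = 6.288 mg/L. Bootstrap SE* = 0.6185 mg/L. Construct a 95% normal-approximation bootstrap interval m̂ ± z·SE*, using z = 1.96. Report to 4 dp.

(5.0757, 7.5003)

Margin = 1.96 × 0.6185 = 1.21226
Interval: 6.288 ± 1.21226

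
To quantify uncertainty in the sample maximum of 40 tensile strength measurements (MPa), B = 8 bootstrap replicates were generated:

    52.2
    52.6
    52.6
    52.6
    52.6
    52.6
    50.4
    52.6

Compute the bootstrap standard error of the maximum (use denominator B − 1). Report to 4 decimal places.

SE* = 0.7704

Bootstrap SE is the standard deviation of the 8 replicate maximums.
Mean of replicates: (52.2 + 52.6 + 52.6 + 52.6 + 52.6 + 52.6 + 50.4 + 52.6) / 8 = 418.20000 / 8 = 52.27500
Sum of squared deviations: (−0.07500)² + (+0.32500)² + (+0.32500)² + (+0.32500)² + (+0.32500)² + (+0.32500)² + (−1.87500)² + (+0.32500)² = 4.15500
Variance = 4.15500 / 7 = 0.59357
SE* = √0.59357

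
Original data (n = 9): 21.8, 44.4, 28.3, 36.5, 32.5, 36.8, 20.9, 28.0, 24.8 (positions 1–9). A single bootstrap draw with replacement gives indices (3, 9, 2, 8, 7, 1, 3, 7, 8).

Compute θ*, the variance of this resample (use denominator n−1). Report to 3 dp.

Resample values: 28.3, 24.8, 44.4, 28.0, 20.9, 21.8, 28.3, 20.9, 28.0.
Mean = 27.2667; sum of squared deviations = 413.8000
s² = 413.8000 / 8 = 51.7250

θ* = 51.725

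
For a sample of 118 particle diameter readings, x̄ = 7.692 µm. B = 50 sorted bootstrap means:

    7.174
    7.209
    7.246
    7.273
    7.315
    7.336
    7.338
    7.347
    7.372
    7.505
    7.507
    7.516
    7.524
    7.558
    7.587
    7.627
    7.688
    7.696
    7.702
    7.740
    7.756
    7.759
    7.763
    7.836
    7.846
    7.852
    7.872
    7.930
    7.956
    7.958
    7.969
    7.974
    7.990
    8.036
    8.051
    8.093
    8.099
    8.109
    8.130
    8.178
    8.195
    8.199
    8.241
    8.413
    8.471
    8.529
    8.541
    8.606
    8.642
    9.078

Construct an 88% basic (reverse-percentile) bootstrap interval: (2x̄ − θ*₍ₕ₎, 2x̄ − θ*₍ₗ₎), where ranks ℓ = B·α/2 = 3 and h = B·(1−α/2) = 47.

Percentile endpoints at ranks 3 and 47: θ*₍3₎ = 7.246, θ*₍47₎ = 8.541.
Basic interval reflects these around x̄:
  lower = 2 × 7.692 − 8.541 = 6.843
  upper = 2 × 7.692 − 7.246 = 8.138

(6.843, 8.138)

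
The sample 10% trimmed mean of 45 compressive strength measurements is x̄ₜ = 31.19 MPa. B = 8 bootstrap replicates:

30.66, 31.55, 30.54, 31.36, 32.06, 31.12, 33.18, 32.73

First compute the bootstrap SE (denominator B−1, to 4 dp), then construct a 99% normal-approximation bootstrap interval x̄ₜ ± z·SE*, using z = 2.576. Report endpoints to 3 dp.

Mean of replicates = 31.6500; sum of squared deviations = 6.2626; SE* = √(6.2626/7) = 0.9459
Margin = 2.576 × 0.9459 = 2.4366
Interval: 31.19 ± 2.4366

(28.753, 33.627)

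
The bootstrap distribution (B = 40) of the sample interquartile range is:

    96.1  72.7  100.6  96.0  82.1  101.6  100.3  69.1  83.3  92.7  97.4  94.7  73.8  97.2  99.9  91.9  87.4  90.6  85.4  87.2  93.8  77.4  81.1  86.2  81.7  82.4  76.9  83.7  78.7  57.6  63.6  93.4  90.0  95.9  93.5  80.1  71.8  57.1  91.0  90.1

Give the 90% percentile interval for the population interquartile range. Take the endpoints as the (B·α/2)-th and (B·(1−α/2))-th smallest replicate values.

(57.6, 100.3)

Sorted replicates: 57.1, 57.6, 63.6, 69.1, 71.8, 72.7, 73.8, 76.9, 77.4, 78.7, 80.1, 81.1, 81.7, 82.1, 82.4, 83.3, 83.7, 85.4, 86.2, 87.2, 87.4, 90.0, 90.1, 90.6, 91.0, 91.9, 92.7, 93.4, 93.5, 93.8, 94.7, 95.9, 96.0, 96.1, 97.2, 97.4, 99.9, 100.3, 100.6, 101.6
α = 0.10; lower rank = 40 × 0.050 = 2; upper rank = 40 × 0.950 = 38.
The 2nd smallest replicate is 57.6; the 38th is 100.3.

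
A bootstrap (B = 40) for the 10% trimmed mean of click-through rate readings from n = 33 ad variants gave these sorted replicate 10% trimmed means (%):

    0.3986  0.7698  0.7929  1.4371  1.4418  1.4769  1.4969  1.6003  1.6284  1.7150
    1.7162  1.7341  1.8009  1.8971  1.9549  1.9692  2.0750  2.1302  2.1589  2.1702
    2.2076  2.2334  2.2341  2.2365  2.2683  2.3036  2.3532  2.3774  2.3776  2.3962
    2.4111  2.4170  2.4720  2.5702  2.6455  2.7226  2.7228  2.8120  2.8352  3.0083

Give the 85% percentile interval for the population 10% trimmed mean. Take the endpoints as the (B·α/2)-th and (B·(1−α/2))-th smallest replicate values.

(0.7929, 2.7228)

α = 0.15; lower rank = 40 × 0.075 = 3; upper rank = 40 × 0.925 = 37.
The 3rd smallest replicate is 0.7929; the 37th is 2.7228.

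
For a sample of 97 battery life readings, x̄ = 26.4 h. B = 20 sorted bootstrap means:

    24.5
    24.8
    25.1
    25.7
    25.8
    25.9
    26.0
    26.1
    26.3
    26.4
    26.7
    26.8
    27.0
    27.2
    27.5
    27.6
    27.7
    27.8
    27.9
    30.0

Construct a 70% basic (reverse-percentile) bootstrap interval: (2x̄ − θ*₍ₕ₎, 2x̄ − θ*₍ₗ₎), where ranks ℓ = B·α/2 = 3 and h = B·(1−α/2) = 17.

(25.1, 27.7)

Percentile endpoints at ranks 3 and 17: θ*₍3₎ = 25.1, θ*₍17₎ = 27.7.
Basic interval reflects these around x̄:
  lower = 2 × 26.4 − 27.7 = 25.1
  upper = 2 × 26.4 − 25.1 = 27.7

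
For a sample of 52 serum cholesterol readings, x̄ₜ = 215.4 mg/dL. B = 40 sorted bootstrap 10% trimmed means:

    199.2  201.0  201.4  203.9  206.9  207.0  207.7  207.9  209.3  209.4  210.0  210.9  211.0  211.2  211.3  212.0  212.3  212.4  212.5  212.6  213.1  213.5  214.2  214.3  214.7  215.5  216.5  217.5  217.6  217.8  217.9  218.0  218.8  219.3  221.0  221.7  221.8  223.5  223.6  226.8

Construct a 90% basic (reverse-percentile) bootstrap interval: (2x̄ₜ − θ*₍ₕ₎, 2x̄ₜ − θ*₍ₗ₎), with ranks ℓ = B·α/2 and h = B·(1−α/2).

Percentile endpoints at ranks 2 and 38: θ*₍2₎ = 201.0, θ*₍38₎ = 223.5.
Basic interval reflects these around x̄ₜ:
  lower = 2 × 215.4 − 223.5 = 207.3
  upper = 2 × 215.4 − 201.0 = 229.8

(207.3, 229.8)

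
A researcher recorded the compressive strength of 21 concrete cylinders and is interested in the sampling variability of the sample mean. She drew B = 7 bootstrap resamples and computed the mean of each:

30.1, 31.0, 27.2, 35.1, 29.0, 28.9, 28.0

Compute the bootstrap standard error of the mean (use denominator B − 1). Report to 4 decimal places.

SE* = 2.6141

Bootstrap SE is the standard deviation of the 7 replicate means.
Mean of replicates: (30.1 + 31.0 + 27.2 + 35.1 + 29.0 + 28.9 + 28.0) / 7 = 209.30000 / 7 = 29.90000
Sum of squared deviations: (+0.20000)² + (+1.10000)² + (−2.70000)² + (+5.20000)² + (−0.90000)² + (−1.00000)² + (−1.90000)² = 41.00000
Variance = 41.00000 / 6 = 6.83333
SE* = √6.83333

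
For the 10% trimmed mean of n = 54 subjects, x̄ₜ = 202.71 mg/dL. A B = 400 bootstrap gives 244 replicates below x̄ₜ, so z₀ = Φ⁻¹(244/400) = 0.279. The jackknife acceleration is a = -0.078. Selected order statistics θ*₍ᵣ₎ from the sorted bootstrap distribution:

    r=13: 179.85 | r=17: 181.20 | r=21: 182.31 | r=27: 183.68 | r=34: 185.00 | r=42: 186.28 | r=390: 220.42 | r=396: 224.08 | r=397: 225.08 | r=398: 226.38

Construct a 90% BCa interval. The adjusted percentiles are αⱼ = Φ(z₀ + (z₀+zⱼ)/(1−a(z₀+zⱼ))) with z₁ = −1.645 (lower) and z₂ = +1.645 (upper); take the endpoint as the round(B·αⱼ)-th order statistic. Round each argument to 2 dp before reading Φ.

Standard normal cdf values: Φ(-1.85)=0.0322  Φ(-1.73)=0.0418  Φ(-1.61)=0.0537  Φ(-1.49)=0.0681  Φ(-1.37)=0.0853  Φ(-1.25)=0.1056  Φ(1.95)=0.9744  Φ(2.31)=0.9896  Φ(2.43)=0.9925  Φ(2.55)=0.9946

Lower: z₀ + z₁ = 0.279 + (-1.645) = -1.366; 1 − a(z₀+z₁) = 1 − (-0.078)(-1.366) = 0.8935; argument = 0.279 + (-1.366)/0.8935 = -1.2499 → -1.25.
α₁ = Φ(-1.25) = 0.1056; rank = round(400 × 0.1056) = 42; θ*₍42₎ = 186.28.
Upper: z₀ + z₂ = 1.924; 1 − a(z₀+z₂) = 1.1501; argument = 1.9519 → 1.95; α₂ = 0.9744; rank = 390; θ*₍390₎ = 220.42.

(186.28, 220.42)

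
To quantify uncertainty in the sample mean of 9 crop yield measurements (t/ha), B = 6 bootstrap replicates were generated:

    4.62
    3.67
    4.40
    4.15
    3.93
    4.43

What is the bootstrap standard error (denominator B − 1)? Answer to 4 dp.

SE* = 0.3537

Bootstrap SE is the standard deviation of the 6 replicate means.
Mean of replicates: (4.62 + 3.67 + 4.40 + 4.15 + 3.93 + 4.43) / 6 = 25.20000 / 6 = 4.20000
Sum of squared deviations: (+0.42000)² + (−0.53000)² + (+0.20000)² + (−0.05000)² + (−0.27000)² + (+0.23000)² = 0.62560
Variance = 0.62560 / 5 = 0.12512
SE* = √0.12512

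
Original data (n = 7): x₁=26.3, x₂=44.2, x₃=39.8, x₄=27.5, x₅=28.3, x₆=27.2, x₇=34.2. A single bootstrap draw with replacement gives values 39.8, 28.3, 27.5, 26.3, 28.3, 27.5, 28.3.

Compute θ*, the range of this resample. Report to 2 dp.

Range = 39.8 − 26.3 = 13.50

θ* = 13.50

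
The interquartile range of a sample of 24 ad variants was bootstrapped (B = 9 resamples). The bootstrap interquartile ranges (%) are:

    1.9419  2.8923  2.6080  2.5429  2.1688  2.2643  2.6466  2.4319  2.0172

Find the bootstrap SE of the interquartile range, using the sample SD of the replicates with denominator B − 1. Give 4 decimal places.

Bootstrap SE is the standard deviation of the 9 replicate interquartile ranges.
Mean of replicates: (1.9419 + 2.8923 + 2.6080 + 2.5429 + 2.1688 + 2.2643 + 2.6466 + 2.4319 + 2.0172) / 9 = 21.51390 / 9 = 2.39043
Sum of squared deviations: (−0.44853)² + (+0.50187)² + (+0.21757)² + (+0.15247)² + (−0.22163)² + (−0.12613)² + (+0.25617)² + (+0.04147)² + (−0.37323)² = 0.79531
Variance = 0.79531 / 8 = 0.09941
SE* = √0.09941

SE* = 0.3153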